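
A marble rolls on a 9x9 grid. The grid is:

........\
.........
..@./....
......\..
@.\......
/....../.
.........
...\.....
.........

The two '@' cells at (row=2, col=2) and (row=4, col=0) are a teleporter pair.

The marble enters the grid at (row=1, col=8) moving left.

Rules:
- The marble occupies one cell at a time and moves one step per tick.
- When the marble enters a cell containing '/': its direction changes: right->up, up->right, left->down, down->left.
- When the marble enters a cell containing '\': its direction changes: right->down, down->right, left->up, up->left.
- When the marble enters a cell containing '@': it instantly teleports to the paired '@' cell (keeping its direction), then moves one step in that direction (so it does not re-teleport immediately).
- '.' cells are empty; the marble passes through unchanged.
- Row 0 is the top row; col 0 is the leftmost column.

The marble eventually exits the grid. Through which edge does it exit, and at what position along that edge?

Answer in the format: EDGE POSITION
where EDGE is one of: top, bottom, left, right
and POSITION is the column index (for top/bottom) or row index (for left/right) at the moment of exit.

Step 1: enter (1,8), '.' pass, move left to (1,7)
Step 2: enter (1,7), '.' pass, move left to (1,6)
Step 3: enter (1,6), '.' pass, move left to (1,5)
Step 4: enter (1,5), '.' pass, move left to (1,4)
Step 5: enter (1,4), '.' pass, move left to (1,3)
Step 6: enter (1,3), '.' pass, move left to (1,2)
Step 7: enter (1,2), '.' pass, move left to (1,1)
Step 8: enter (1,1), '.' pass, move left to (1,0)
Step 9: enter (1,0), '.' pass, move left to (1,-1)
Step 10: at (1,-1) — EXIT via left edge, pos 1

Answer: left 1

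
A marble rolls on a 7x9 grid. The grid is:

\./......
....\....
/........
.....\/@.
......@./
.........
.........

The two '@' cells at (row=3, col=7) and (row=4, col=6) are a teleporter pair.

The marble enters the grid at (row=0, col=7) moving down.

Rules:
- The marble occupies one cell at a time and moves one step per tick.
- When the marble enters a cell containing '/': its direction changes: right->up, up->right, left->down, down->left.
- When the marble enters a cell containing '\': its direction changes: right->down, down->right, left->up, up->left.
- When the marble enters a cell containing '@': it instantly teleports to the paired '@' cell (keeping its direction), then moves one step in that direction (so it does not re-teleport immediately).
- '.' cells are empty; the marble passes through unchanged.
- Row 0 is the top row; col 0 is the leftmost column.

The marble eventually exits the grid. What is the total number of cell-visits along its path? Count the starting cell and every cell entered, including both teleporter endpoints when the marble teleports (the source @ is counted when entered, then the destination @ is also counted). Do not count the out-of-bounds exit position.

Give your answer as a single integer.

Answer: 7

Derivation:
Step 1: enter (0,7), '.' pass, move down to (1,7)
Step 2: enter (1,7), '.' pass, move down to (2,7)
Step 3: enter (2,7), '.' pass, move down to (3,7)
Step 4: enter (3,7), '@' teleport (3,7)->(4,6), also enter (4,6), move down to (5,6)
Step 5: enter (5,6), '.' pass, move down to (6,6)
Step 6: enter (6,6), '.' pass, move down to (7,6)
Step 7: at (7,6) — EXIT via bottom edge, pos 6
Path length (cell visits): 7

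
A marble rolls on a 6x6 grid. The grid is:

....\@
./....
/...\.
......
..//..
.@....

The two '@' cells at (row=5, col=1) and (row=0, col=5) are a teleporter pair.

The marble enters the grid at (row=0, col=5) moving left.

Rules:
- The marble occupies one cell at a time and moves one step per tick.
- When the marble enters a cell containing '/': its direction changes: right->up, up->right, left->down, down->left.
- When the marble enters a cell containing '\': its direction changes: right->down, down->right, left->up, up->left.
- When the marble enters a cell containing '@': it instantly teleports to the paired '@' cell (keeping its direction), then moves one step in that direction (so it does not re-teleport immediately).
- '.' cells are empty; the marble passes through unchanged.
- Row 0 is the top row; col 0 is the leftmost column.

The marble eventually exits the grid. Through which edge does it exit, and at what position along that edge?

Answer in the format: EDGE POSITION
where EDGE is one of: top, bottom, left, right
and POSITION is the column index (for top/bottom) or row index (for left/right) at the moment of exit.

Answer: left 5

Derivation:
Step 1: enter (0,5), '@' teleport (0,5)->(5,1), also enter (5,1), move left to (5,0)
Step 2: enter (5,0), '.' pass, move left to (5,-1)
Step 3: at (5,-1) — EXIT via left edge, pos 5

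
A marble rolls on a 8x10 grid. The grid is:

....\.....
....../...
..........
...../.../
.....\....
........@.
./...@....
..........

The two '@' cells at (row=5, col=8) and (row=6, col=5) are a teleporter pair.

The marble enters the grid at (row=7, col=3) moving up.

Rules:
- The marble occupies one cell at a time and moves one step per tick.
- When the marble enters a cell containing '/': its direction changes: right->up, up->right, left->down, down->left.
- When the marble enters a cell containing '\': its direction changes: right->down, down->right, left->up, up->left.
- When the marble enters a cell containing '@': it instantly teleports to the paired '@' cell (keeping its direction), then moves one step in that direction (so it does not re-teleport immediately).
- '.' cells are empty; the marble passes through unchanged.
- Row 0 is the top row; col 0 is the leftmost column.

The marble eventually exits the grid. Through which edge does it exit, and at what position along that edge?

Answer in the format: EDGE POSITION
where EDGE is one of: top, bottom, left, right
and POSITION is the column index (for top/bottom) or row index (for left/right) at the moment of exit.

Step 1: enter (7,3), '.' pass, move up to (6,3)
Step 2: enter (6,3), '.' pass, move up to (5,3)
Step 3: enter (5,3), '.' pass, move up to (4,3)
Step 4: enter (4,3), '.' pass, move up to (3,3)
Step 5: enter (3,3), '.' pass, move up to (2,3)
Step 6: enter (2,3), '.' pass, move up to (1,3)
Step 7: enter (1,3), '.' pass, move up to (0,3)
Step 8: enter (0,3), '.' pass, move up to (-1,3)
Step 9: at (-1,3) — EXIT via top edge, pos 3

Answer: top 3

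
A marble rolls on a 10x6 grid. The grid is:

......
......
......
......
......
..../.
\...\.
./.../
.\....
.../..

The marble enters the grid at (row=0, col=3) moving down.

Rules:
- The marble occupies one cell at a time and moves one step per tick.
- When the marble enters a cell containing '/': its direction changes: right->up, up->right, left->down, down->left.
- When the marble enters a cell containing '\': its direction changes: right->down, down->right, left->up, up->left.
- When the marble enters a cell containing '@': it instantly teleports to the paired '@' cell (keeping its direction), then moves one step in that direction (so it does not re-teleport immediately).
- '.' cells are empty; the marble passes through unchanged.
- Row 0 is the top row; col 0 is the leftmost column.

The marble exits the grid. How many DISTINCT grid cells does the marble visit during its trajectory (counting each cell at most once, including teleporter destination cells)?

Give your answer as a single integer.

Answer: 13

Derivation:
Step 1: enter (0,3), '.' pass, move down to (1,3)
Step 2: enter (1,3), '.' pass, move down to (2,3)
Step 3: enter (2,3), '.' pass, move down to (3,3)
Step 4: enter (3,3), '.' pass, move down to (4,3)
Step 5: enter (4,3), '.' pass, move down to (5,3)
Step 6: enter (5,3), '.' pass, move down to (6,3)
Step 7: enter (6,3), '.' pass, move down to (7,3)
Step 8: enter (7,3), '.' pass, move down to (8,3)
Step 9: enter (8,3), '.' pass, move down to (9,3)
Step 10: enter (9,3), '/' deflects down->left, move left to (9,2)
Step 11: enter (9,2), '.' pass, move left to (9,1)
Step 12: enter (9,1), '.' pass, move left to (9,0)
Step 13: enter (9,0), '.' pass, move left to (9,-1)
Step 14: at (9,-1) — EXIT via left edge, pos 9
Distinct cells visited: 13 (path length 13)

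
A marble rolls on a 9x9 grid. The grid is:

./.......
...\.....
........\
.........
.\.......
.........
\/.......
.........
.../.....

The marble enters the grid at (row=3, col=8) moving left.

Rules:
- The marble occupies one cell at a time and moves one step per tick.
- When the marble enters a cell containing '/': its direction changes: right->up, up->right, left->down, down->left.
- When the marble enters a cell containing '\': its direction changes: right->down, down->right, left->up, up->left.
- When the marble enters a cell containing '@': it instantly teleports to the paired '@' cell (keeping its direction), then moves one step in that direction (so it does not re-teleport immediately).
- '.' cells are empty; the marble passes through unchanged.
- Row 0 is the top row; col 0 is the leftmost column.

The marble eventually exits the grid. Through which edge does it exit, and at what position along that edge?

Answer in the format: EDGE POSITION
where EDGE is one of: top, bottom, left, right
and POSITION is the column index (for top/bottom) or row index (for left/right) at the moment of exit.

Step 1: enter (3,8), '.' pass, move left to (3,7)
Step 2: enter (3,7), '.' pass, move left to (3,6)
Step 3: enter (3,6), '.' pass, move left to (3,5)
Step 4: enter (3,5), '.' pass, move left to (3,4)
Step 5: enter (3,4), '.' pass, move left to (3,3)
Step 6: enter (3,3), '.' pass, move left to (3,2)
Step 7: enter (3,2), '.' pass, move left to (3,1)
Step 8: enter (3,1), '.' pass, move left to (3,0)
Step 9: enter (3,0), '.' pass, move left to (3,-1)
Step 10: at (3,-1) — EXIT via left edge, pos 3

Answer: left 3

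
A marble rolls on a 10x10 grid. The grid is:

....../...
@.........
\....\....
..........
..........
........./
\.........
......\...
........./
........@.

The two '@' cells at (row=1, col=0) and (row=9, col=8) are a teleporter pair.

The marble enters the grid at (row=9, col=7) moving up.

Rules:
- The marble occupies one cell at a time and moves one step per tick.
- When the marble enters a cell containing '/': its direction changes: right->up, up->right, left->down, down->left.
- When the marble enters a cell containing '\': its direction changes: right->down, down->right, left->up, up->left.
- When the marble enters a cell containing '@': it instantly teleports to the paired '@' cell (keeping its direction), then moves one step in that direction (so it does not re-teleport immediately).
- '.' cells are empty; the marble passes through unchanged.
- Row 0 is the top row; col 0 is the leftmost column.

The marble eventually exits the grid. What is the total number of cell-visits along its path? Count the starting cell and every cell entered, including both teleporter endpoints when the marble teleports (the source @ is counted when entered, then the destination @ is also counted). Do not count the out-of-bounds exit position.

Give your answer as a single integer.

Answer: 10

Derivation:
Step 1: enter (9,7), '.' pass, move up to (8,7)
Step 2: enter (8,7), '.' pass, move up to (7,7)
Step 3: enter (7,7), '.' pass, move up to (6,7)
Step 4: enter (6,7), '.' pass, move up to (5,7)
Step 5: enter (5,7), '.' pass, move up to (4,7)
Step 6: enter (4,7), '.' pass, move up to (3,7)
Step 7: enter (3,7), '.' pass, move up to (2,7)
Step 8: enter (2,7), '.' pass, move up to (1,7)
Step 9: enter (1,7), '.' pass, move up to (0,7)
Step 10: enter (0,7), '.' pass, move up to (-1,7)
Step 11: at (-1,7) — EXIT via top edge, pos 7
Path length (cell visits): 10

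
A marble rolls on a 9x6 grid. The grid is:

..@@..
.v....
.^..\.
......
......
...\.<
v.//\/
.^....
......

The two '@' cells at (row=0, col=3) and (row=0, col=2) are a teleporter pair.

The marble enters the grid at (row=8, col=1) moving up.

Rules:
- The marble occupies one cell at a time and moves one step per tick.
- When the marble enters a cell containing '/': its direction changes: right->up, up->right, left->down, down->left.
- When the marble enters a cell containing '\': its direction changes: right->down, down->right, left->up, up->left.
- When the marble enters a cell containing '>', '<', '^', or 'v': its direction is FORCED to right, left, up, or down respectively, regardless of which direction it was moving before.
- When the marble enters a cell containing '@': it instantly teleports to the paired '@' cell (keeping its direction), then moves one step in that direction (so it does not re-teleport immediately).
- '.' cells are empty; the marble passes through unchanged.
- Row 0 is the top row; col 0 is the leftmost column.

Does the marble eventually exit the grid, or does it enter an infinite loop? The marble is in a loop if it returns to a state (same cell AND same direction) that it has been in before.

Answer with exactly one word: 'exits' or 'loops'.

Step 1: enter (8,1), '.' pass, move up to (7,1)
Step 2: enter (7,1), '^' forces up->up, move up to (6,1)
Step 3: enter (6,1), '.' pass, move up to (5,1)
Step 4: enter (5,1), '.' pass, move up to (4,1)
Step 5: enter (4,1), '.' pass, move up to (3,1)
Step 6: enter (3,1), '.' pass, move up to (2,1)
Step 7: enter (2,1), '^' forces up->up, move up to (1,1)
Step 8: enter (1,1), 'v' forces up->down, move down to (2,1)
Step 9: enter (2,1), '^' forces down->up, move up to (1,1)
Step 10: at (1,1) dir=up — LOOP DETECTED (seen before)

Answer: loops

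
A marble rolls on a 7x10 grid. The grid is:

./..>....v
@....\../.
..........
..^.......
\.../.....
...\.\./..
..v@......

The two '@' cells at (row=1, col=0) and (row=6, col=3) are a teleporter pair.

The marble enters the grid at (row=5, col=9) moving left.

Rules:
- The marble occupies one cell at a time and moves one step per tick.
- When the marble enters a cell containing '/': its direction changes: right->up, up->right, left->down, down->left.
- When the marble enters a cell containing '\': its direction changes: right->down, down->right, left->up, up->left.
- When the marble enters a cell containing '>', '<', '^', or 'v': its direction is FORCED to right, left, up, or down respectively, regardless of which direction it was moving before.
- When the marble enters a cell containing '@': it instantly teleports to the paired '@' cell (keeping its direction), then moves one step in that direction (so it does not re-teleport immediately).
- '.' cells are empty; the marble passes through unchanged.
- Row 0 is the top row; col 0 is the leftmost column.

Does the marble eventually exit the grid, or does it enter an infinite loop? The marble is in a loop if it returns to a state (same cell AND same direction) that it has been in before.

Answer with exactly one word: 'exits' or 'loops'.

Answer: exits

Derivation:
Step 1: enter (5,9), '.' pass, move left to (5,8)
Step 2: enter (5,8), '.' pass, move left to (5,7)
Step 3: enter (5,7), '/' deflects left->down, move down to (6,7)
Step 4: enter (6,7), '.' pass, move down to (7,7)
Step 5: at (7,7) — EXIT via bottom edge, pos 7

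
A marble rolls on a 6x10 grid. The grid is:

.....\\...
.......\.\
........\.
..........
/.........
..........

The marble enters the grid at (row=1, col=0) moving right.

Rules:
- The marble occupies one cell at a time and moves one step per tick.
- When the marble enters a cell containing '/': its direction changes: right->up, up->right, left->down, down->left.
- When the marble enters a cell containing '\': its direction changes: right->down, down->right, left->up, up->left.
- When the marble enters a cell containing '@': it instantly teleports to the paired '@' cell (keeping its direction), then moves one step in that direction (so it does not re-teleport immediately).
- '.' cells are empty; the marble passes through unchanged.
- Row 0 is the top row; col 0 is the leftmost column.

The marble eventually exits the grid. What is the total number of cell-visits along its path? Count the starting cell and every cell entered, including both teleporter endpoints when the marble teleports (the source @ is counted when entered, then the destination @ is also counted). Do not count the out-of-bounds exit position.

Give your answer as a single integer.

Answer: 12

Derivation:
Step 1: enter (1,0), '.' pass, move right to (1,1)
Step 2: enter (1,1), '.' pass, move right to (1,2)
Step 3: enter (1,2), '.' pass, move right to (1,3)
Step 4: enter (1,3), '.' pass, move right to (1,4)
Step 5: enter (1,4), '.' pass, move right to (1,5)
Step 6: enter (1,5), '.' pass, move right to (1,6)
Step 7: enter (1,6), '.' pass, move right to (1,7)
Step 8: enter (1,7), '\' deflects right->down, move down to (2,7)
Step 9: enter (2,7), '.' pass, move down to (3,7)
Step 10: enter (3,7), '.' pass, move down to (4,7)
Step 11: enter (4,7), '.' pass, move down to (5,7)
Step 12: enter (5,7), '.' pass, move down to (6,7)
Step 13: at (6,7) — EXIT via bottom edge, pos 7
Path length (cell visits): 12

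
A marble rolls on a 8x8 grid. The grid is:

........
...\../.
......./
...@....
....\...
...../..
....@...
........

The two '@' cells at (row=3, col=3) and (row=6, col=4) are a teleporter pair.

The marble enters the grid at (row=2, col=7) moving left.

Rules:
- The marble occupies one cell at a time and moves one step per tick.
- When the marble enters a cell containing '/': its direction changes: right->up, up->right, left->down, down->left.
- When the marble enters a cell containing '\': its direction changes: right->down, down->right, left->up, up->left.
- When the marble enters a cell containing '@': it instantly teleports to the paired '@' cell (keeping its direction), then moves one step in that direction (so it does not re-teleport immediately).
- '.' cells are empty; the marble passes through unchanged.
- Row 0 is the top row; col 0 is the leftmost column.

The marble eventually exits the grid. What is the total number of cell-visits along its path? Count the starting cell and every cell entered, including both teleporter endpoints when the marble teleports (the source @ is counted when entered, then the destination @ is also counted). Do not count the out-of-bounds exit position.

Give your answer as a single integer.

Answer: 6

Derivation:
Step 1: enter (2,7), '/' deflects left->down, move down to (3,7)
Step 2: enter (3,7), '.' pass, move down to (4,7)
Step 3: enter (4,7), '.' pass, move down to (5,7)
Step 4: enter (5,7), '.' pass, move down to (6,7)
Step 5: enter (6,7), '.' pass, move down to (7,7)
Step 6: enter (7,7), '.' pass, move down to (8,7)
Step 7: at (8,7) — EXIT via bottom edge, pos 7
Path length (cell visits): 6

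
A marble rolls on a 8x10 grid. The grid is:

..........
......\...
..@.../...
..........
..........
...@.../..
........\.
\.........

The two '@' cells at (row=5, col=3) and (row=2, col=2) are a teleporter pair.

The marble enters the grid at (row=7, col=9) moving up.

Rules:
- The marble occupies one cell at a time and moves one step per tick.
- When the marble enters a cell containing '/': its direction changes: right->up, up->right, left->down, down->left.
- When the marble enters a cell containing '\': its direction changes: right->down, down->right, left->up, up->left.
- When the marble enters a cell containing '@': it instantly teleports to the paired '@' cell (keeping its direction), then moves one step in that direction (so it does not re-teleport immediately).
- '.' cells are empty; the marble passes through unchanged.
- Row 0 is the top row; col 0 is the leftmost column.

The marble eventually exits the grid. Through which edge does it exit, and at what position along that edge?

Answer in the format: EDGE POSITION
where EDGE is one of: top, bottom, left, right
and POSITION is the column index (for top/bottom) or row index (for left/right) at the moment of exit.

Step 1: enter (7,9), '.' pass, move up to (6,9)
Step 2: enter (6,9), '.' pass, move up to (5,9)
Step 3: enter (5,9), '.' pass, move up to (4,9)
Step 4: enter (4,9), '.' pass, move up to (3,9)
Step 5: enter (3,9), '.' pass, move up to (2,9)
Step 6: enter (2,9), '.' pass, move up to (1,9)
Step 7: enter (1,9), '.' pass, move up to (0,9)
Step 8: enter (0,9), '.' pass, move up to (-1,9)
Step 9: at (-1,9) — EXIT via top edge, pos 9

Answer: top 9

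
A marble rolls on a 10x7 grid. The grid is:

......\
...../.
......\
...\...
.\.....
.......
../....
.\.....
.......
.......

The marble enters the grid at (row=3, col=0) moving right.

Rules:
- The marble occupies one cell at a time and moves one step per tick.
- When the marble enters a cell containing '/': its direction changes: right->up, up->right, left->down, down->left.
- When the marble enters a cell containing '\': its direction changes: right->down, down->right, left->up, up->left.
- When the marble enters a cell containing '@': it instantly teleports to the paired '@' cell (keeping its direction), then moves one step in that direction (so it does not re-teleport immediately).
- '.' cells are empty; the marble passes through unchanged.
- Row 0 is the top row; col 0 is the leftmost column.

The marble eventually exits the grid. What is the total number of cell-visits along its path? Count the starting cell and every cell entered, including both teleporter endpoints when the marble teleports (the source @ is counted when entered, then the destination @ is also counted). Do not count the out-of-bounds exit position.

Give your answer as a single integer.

Answer: 10

Derivation:
Step 1: enter (3,0), '.' pass, move right to (3,1)
Step 2: enter (3,1), '.' pass, move right to (3,2)
Step 3: enter (3,2), '.' pass, move right to (3,3)
Step 4: enter (3,3), '\' deflects right->down, move down to (4,3)
Step 5: enter (4,3), '.' pass, move down to (5,3)
Step 6: enter (5,3), '.' pass, move down to (6,3)
Step 7: enter (6,3), '.' pass, move down to (7,3)
Step 8: enter (7,3), '.' pass, move down to (8,3)
Step 9: enter (8,3), '.' pass, move down to (9,3)
Step 10: enter (9,3), '.' pass, move down to (10,3)
Step 11: at (10,3) — EXIT via bottom edge, pos 3
Path length (cell visits): 10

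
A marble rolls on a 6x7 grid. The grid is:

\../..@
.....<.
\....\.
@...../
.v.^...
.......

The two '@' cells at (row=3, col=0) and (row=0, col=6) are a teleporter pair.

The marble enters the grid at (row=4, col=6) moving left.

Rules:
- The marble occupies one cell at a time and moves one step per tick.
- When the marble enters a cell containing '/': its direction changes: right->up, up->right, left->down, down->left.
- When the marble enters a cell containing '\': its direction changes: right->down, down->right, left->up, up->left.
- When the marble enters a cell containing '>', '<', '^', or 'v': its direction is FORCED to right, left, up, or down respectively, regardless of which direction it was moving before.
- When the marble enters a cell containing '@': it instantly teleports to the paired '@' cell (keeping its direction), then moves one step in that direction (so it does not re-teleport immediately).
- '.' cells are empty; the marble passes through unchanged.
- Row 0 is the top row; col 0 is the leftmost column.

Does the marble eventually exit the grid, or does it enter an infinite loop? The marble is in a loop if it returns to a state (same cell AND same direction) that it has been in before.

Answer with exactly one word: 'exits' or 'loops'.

Answer: exits

Derivation:
Step 1: enter (4,6), '.' pass, move left to (4,5)
Step 2: enter (4,5), '.' pass, move left to (4,4)
Step 3: enter (4,4), '.' pass, move left to (4,3)
Step 4: enter (4,3), '^' forces left->up, move up to (3,3)
Step 5: enter (3,3), '.' pass, move up to (2,3)
Step 6: enter (2,3), '.' pass, move up to (1,3)
Step 7: enter (1,3), '.' pass, move up to (0,3)
Step 8: enter (0,3), '/' deflects up->right, move right to (0,4)
Step 9: enter (0,4), '.' pass, move right to (0,5)
Step 10: enter (0,5), '.' pass, move right to (0,6)
Step 11: enter (0,6), '@' teleport (0,6)->(3,0), also enter (3,0), move right to (3,1)
Step 12: enter (3,1), '.' pass, move right to (3,2)
Step 13: enter (3,2), '.' pass, move right to (3,3)
Step 14: enter (3,3), '.' pass, move right to (3,4)
Step 15: enter (3,4), '.' pass, move right to (3,5)
Step 16: enter (3,5), '.' pass, move right to (3,6)
Step 17: enter (3,6), '/' deflects right->up, move up to (2,6)
Step 18: enter (2,6), '.' pass, move up to (1,6)
Step 19: enter (1,6), '.' pass, move up to (0,6)
Step 20: enter (0,6), '@' teleport (0,6)->(3,0), also enter (3,0), move up to (2,0)
Step 21: enter (2,0), '\' deflects up->left, move left to (2,-1)
Step 22: at (2,-1) — EXIT via left edge, pos 2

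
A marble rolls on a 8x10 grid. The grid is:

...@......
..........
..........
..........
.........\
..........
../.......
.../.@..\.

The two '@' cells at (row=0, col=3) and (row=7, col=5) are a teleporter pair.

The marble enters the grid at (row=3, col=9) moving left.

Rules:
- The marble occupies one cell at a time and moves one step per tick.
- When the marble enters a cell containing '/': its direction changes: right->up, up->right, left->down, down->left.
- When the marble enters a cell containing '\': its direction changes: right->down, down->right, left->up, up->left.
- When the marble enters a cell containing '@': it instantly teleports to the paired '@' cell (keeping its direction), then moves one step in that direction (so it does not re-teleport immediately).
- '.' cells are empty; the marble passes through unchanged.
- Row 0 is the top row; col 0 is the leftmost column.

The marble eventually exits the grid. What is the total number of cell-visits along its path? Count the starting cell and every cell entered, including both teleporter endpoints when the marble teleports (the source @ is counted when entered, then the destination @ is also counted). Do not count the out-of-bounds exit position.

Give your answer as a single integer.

Answer: 10

Derivation:
Step 1: enter (3,9), '.' pass, move left to (3,8)
Step 2: enter (3,8), '.' pass, move left to (3,7)
Step 3: enter (3,7), '.' pass, move left to (3,6)
Step 4: enter (3,6), '.' pass, move left to (3,5)
Step 5: enter (3,5), '.' pass, move left to (3,4)
Step 6: enter (3,4), '.' pass, move left to (3,3)
Step 7: enter (3,3), '.' pass, move left to (3,2)
Step 8: enter (3,2), '.' pass, move left to (3,1)
Step 9: enter (3,1), '.' pass, move left to (3,0)
Step 10: enter (3,0), '.' pass, move left to (3,-1)
Step 11: at (3,-1) — EXIT via left edge, pos 3
Path length (cell visits): 10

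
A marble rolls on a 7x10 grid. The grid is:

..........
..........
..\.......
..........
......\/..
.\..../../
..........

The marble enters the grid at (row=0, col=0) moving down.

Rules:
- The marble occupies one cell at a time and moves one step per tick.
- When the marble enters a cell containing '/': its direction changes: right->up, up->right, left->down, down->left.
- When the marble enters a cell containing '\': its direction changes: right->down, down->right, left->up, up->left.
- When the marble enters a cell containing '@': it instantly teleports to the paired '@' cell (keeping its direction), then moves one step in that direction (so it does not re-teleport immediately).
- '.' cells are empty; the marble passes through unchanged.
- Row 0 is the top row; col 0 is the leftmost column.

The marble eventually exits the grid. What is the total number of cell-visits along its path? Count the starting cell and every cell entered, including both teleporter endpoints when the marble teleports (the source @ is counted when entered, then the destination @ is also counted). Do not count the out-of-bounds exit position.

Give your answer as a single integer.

Answer: 7

Derivation:
Step 1: enter (0,0), '.' pass, move down to (1,0)
Step 2: enter (1,0), '.' pass, move down to (2,0)
Step 3: enter (2,0), '.' pass, move down to (3,0)
Step 4: enter (3,0), '.' pass, move down to (4,0)
Step 5: enter (4,0), '.' pass, move down to (5,0)
Step 6: enter (5,0), '.' pass, move down to (6,0)
Step 7: enter (6,0), '.' pass, move down to (7,0)
Step 8: at (7,0) — EXIT via bottom edge, pos 0
Path length (cell visits): 7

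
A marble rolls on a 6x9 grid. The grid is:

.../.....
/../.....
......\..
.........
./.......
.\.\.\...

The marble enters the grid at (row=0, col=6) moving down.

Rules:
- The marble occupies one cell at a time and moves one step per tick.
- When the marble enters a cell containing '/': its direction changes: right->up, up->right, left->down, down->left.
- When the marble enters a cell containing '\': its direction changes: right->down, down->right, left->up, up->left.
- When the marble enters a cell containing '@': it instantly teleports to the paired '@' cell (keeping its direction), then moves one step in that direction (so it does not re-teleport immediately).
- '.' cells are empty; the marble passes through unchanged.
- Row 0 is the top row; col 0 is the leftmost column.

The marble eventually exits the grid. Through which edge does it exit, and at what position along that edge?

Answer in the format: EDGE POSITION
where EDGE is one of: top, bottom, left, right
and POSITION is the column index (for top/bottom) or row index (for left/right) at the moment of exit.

Answer: right 2

Derivation:
Step 1: enter (0,6), '.' pass, move down to (1,6)
Step 2: enter (1,6), '.' pass, move down to (2,6)
Step 3: enter (2,6), '\' deflects down->right, move right to (2,7)
Step 4: enter (2,7), '.' pass, move right to (2,8)
Step 5: enter (2,8), '.' pass, move right to (2,9)
Step 6: at (2,9) — EXIT via right edge, pos 2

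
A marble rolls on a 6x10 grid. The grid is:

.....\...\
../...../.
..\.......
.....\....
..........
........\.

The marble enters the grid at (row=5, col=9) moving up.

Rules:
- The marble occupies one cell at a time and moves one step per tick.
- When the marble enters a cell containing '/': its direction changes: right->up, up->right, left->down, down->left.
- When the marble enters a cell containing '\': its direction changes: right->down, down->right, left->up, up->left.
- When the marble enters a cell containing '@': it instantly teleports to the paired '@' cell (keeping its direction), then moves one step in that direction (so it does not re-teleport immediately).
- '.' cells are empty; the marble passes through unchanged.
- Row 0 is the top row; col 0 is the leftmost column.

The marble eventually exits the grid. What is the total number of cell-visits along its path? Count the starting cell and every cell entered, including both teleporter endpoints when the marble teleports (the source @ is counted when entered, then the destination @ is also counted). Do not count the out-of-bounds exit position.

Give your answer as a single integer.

Answer: 10

Derivation:
Step 1: enter (5,9), '.' pass, move up to (4,9)
Step 2: enter (4,9), '.' pass, move up to (3,9)
Step 3: enter (3,9), '.' pass, move up to (2,9)
Step 4: enter (2,9), '.' pass, move up to (1,9)
Step 5: enter (1,9), '.' pass, move up to (0,9)
Step 6: enter (0,9), '\' deflects up->left, move left to (0,8)
Step 7: enter (0,8), '.' pass, move left to (0,7)
Step 8: enter (0,7), '.' pass, move left to (0,6)
Step 9: enter (0,6), '.' pass, move left to (0,5)
Step 10: enter (0,5), '\' deflects left->up, move up to (-1,5)
Step 11: at (-1,5) — EXIT via top edge, pos 5
Path length (cell visits): 10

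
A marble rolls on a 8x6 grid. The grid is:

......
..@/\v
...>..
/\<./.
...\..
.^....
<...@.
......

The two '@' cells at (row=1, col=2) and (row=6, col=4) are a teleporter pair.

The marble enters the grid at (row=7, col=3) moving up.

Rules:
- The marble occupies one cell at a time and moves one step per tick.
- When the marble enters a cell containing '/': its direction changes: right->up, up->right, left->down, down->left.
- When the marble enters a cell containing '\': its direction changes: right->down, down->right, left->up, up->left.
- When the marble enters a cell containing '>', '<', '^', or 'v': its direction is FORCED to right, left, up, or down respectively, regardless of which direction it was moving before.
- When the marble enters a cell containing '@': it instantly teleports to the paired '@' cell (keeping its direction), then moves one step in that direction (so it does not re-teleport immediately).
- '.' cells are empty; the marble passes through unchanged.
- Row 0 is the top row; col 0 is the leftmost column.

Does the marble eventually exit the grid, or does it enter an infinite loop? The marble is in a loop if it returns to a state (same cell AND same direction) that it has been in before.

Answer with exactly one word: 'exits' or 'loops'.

Answer: exits

Derivation:
Step 1: enter (7,3), '.' pass, move up to (6,3)
Step 2: enter (6,3), '.' pass, move up to (5,3)
Step 3: enter (5,3), '.' pass, move up to (4,3)
Step 4: enter (4,3), '\' deflects up->left, move left to (4,2)
Step 5: enter (4,2), '.' pass, move left to (4,1)
Step 6: enter (4,1), '.' pass, move left to (4,0)
Step 7: enter (4,0), '.' pass, move left to (4,-1)
Step 8: at (4,-1) — EXIT via left edge, pos 4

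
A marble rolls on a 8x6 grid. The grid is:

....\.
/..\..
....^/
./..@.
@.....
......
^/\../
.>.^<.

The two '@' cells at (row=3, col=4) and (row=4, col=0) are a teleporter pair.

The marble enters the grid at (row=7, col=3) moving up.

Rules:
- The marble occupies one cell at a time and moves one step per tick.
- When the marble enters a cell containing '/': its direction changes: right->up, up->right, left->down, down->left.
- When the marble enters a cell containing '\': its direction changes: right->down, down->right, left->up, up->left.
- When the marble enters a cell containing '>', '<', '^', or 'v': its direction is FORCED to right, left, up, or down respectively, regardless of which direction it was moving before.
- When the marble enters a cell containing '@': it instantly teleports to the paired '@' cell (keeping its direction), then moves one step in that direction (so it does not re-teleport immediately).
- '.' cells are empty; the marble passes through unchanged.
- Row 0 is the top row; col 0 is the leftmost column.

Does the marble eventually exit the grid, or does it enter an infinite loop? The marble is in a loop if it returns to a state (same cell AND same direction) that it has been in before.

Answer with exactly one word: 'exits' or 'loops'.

Answer: loops

Derivation:
Step 1: enter (7,3), '^' forces up->up, move up to (6,3)
Step 2: enter (6,3), '.' pass, move up to (5,3)
Step 3: enter (5,3), '.' pass, move up to (4,3)
Step 4: enter (4,3), '.' pass, move up to (3,3)
Step 5: enter (3,3), '.' pass, move up to (2,3)
Step 6: enter (2,3), '.' pass, move up to (1,3)
Step 7: enter (1,3), '\' deflects up->left, move left to (1,2)
Step 8: enter (1,2), '.' pass, move left to (1,1)
Step 9: enter (1,1), '.' pass, move left to (1,0)
Step 10: enter (1,0), '/' deflects left->down, move down to (2,0)
Step 11: enter (2,0), '.' pass, move down to (3,0)
Step 12: enter (3,0), '.' pass, move down to (4,0)
Step 13: enter (4,0), '@' teleport (4,0)->(3,4), also enter (3,4), move down to (4,4)
Step 14: enter (4,4), '.' pass, move down to (5,4)
Step 15: enter (5,4), '.' pass, move down to (6,4)
Step 16: enter (6,4), '.' pass, move down to (7,4)
Step 17: enter (7,4), '<' forces down->left, move left to (7,3)
Step 18: enter (7,3), '^' forces left->up, move up to (6,3)
Step 19: at (6,3) dir=up — LOOP DETECTED (seen before)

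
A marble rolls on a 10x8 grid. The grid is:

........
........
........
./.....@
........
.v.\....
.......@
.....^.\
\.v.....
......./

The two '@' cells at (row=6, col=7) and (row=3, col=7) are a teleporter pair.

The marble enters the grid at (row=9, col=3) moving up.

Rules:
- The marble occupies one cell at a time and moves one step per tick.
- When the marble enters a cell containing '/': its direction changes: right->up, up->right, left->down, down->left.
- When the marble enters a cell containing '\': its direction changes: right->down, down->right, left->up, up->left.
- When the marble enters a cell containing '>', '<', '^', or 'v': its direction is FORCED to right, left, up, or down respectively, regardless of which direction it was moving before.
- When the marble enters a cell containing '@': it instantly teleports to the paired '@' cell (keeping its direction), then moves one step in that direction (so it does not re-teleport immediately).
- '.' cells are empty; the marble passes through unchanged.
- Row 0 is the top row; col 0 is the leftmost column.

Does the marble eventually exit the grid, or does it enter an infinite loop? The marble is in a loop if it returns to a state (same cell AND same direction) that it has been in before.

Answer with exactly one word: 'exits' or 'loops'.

Answer: exits

Derivation:
Step 1: enter (9,3), '.' pass, move up to (8,3)
Step 2: enter (8,3), '.' pass, move up to (7,3)
Step 3: enter (7,3), '.' pass, move up to (6,3)
Step 4: enter (6,3), '.' pass, move up to (5,3)
Step 5: enter (5,3), '\' deflects up->left, move left to (5,2)
Step 6: enter (5,2), '.' pass, move left to (5,1)
Step 7: enter (5,1), 'v' forces left->down, move down to (6,1)
Step 8: enter (6,1), '.' pass, move down to (7,1)
Step 9: enter (7,1), '.' pass, move down to (8,1)
Step 10: enter (8,1), '.' pass, move down to (9,1)
Step 11: enter (9,1), '.' pass, move down to (10,1)
Step 12: at (10,1) — EXIT via bottom edge, pos 1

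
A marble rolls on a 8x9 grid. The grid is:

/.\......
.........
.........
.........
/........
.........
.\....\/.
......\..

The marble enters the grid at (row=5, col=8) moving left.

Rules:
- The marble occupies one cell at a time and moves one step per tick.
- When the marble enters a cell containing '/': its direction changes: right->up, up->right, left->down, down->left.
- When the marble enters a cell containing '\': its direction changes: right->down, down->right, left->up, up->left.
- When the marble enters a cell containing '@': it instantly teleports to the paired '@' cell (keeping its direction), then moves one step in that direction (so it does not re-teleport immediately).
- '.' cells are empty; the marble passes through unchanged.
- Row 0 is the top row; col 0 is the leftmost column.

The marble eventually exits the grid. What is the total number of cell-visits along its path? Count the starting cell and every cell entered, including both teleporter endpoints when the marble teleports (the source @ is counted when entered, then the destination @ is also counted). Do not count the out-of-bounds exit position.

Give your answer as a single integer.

Answer: 9

Derivation:
Step 1: enter (5,8), '.' pass, move left to (5,7)
Step 2: enter (5,7), '.' pass, move left to (5,6)
Step 3: enter (5,6), '.' pass, move left to (5,5)
Step 4: enter (5,5), '.' pass, move left to (5,4)
Step 5: enter (5,4), '.' pass, move left to (5,3)
Step 6: enter (5,3), '.' pass, move left to (5,2)
Step 7: enter (5,2), '.' pass, move left to (5,1)
Step 8: enter (5,1), '.' pass, move left to (5,0)
Step 9: enter (5,0), '.' pass, move left to (5,-1)
Step 10: at (5,-1) — EXIT via left edge, pos 5
Path length (cell visits): 9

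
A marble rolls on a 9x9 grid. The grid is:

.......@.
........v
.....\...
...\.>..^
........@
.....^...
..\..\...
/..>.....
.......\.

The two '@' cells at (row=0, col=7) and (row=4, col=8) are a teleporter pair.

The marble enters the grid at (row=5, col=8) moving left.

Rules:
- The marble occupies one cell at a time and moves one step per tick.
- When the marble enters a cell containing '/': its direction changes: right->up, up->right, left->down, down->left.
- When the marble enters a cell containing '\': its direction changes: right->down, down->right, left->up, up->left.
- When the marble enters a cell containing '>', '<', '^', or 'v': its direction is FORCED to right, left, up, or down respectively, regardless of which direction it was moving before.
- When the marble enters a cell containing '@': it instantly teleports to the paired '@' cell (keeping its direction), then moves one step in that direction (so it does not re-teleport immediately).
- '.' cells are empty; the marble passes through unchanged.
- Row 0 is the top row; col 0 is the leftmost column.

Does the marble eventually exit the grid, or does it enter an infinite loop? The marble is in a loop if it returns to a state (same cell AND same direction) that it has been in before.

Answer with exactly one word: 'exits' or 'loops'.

Answer: loops

Derivation:
Step 1: enter (5,8), '.' pass, move left to (5,7)
Step 2: enter (5,7), '.' pass, move left to (5,6)
Step 3: enter (5,6), '.' pass, move left to (5,5)
Step 4: enter (5,5), '^' forces left->up, move up to (4,5)
Step 5: enter (4,5), '.' pass, move up to (3,5)
Step 6: enter (3,5), '>' forces up->right, move right to (3,6)
Step 7: enter (3,6), '.' pass, move right to (3,7)
Step 8: enter (3,7), '.' pass, move right to (3,8)
Step 9: enter (3,8), '^' forces right->up, move up to (2,8)
Step 10: enter (2,8), '.' pass, move up to (1,8)
Step 11: enter (1,8), 'v' forces up->down, move down to (2,8)
Step 12: enter (2,8), '.' pass, move down to (3,8)
Step 13: enter (3,8), '^' forces down->up, move up to (2,8)
Step 14: at (2,8) dir=up — LOOP DETECTED (seen before)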